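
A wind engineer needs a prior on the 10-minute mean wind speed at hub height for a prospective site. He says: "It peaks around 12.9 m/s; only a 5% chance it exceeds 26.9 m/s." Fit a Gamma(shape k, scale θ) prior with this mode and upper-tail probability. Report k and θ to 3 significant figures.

k ≈ 6.12, θ ≈ 2.52

Gamma(k,θ) with k>1 has mode (k−1)θ, so θ = 12.9/(k−1).
Need P(X < 26.9) = 0.95 with θ tied to k this way. Start at k = 2, θ = 12.9: P(X<26.9) ≈ 0.617.
Too low — raise k to concentrate. Iterating converges to k ≈ 6.12.
Then θ = 12.9/(6.12−1) ≈ 2.52.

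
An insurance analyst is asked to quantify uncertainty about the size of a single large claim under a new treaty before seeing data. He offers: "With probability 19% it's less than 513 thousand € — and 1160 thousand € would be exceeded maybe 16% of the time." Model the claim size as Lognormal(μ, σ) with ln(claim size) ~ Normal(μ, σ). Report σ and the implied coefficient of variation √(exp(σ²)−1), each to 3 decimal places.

If T ~ Lognormal(μ,σ) then ln T ~ Normal(μ,σ), so the p-quantile of ln T is μ + z_p·σ.
ln(513) = 6.24 and ln(1160) = 7.056; z_{0.19} = -0.8779, z_{0.84} = 0.9945.
σ = (7.056 − 6.24)/(0.9945 − (-0.8779)) = 0.436.
μ = 6.24 − (-0.8779)·0.436 = 6.623.
CV = √(exp(σ²)−1) = √(exp(0.1899)−1) = 0.457.

σ ≈ 0.436, CV ≈ 0.457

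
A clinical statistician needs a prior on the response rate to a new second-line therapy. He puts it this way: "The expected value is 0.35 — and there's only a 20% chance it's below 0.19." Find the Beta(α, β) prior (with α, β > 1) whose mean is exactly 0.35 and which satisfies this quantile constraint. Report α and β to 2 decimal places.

α ≈ 2.28, β ≈ 4.24

With mean 0.35 fixed, write α = 0.35s, β = 0.65s where s = α+β.
Need P(θ < 0.19) = 0.2 under Beta(0.35s, 0.65s). Normal approximation: (q−m)/√(m(1−m)/s) ≈ z_{0.2} = -0.842, so s ≈ 0.35·0.65·(-0.842)²/(0.19−0.35)² = 6.3.
At s = 6.3: P(θ<0.19) ≈ 0.205. Adjusting to match 0.2 gives s ≈ 6.53.
So α = 0.35·6.53 ≈ 2.28, β = 0.65·6.53 ≈ 4.24.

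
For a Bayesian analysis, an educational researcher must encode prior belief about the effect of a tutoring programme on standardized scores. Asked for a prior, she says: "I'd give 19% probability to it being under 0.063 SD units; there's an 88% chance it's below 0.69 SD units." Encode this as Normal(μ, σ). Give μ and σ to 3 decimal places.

The p-quantile of Normal(μ,σ) is μ + z_p·σ, with z_{0.19} = -0.8779 and z_{0.88} = 1.175.
Eliminate σ: μ = (z₂·x₁ − z₁·x₂)/(z₂ − z₁) = (1.175·0.063 − (-0.8779)·0.69)/2.053 = 0.331.
Then σ = (x₂ − x₁)/(z₂ − z₁) = (0.69 − 0.063)/2.053 = 0.305.

μ = 0.331, σ = 0.305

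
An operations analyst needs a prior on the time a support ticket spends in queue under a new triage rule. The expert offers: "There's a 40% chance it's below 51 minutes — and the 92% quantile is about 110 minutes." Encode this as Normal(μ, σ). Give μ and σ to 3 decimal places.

μ = 60.013, σ = 35.576

The p-quantile of Normal(μ,σ) is μ + z_p·σ, with z_{0.4} = -0.2533 and z_{0.92} = 1.405.
Eliminate σ: μ = (z₂·x₁ − z₁·x₂)/(z₂ − z₁) = (1.405·51 − (-0.2533)·110)/1.658 = 60.013.
Then σ = (x₂ − x₁)/(z₂ − z₁) = (110 − 51)/1.658 = 35.576.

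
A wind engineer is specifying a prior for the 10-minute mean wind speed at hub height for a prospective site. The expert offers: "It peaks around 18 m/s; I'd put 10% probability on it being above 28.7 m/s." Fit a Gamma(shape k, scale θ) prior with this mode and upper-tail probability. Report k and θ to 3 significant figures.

k ≈ 9.63, θ ≈ 2.09

Gamma(k,θ) with k>1 has mode (k−1)θ, so θ = 18/(k−1).
Need P(X < 28.7) = 0.9 with θ tied to k this way. Start at k = 2, θ = 18: P(X<28.7) ≈ 0.473.
Too low — raise k to concentrate. Iterating converges to k ≈ 9.63.
Then θ = 18/(9.63−1) ≈ 2.09.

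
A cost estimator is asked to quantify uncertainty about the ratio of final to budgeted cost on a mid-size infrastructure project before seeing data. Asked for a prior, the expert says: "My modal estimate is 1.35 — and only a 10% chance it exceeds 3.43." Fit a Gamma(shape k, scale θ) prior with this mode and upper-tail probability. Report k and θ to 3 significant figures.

Gamma(k,θ) with k>1 has mode (k−1)θ, so θ = 1.35/(k−1).
Need P(X < 3.43) = 0.9 with θ tied to k this way. Start at k = 2, θ = 1.35: P(X<3.43) ≈ 0.721.
Too low — raise k to concentrate. Iterating converges to k ≈ 3.21.
Then θ = 1.35/(3.21−1) ≈ 0.611.

k ≈ 3.21, θ ≈ 0.611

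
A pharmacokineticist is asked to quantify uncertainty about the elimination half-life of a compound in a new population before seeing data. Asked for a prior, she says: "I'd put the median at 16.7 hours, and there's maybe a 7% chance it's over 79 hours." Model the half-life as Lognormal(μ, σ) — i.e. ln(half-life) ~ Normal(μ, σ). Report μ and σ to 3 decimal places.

μ ≈ 2.815, σ ≈ 1.053

If T ~ Lognormal(μ,σ) then ln T ~ Normal(μ,σ), so the p-quantile of ln T is μ + z_p·σ.
ln(16.7) = 2.815 and ln(79) = 4.369; z_{0.5} = 0, z_{0.93} = 1.476.
σ = (4.369 − 2.815)/(1.476 − (0)) = 1.053.
μ = 2.815 − (0)·1.053 = 2.815.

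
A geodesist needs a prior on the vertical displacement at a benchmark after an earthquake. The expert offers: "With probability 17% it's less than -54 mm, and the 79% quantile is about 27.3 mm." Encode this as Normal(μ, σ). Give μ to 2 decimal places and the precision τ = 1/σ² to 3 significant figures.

μ = -9.94, τ = 0.000469

For Normal(μ,σ), the p-quantile is μ + z_p·σ. Here z_{0.17} = -0.9542, z_{0.79} = 0.8064.
So -54 = μ − 0.9542σ and 27.3 = μ + 0.8064σ.
Subtracting: σ = (27.3 − -54)/(0.8064 − (-0.9542)) = 46.18.
Then μ = -54 − (-0.9542)·46.18 = -9.94.
Precision τ = 1/σ² = 1/46.18² = 0.000469.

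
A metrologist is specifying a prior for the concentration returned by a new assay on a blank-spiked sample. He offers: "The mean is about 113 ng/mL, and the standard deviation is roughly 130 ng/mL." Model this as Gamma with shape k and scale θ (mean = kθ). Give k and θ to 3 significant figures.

For Gamma(k, scale θ): mean = kθ, variance = kθ², so CV = 1/√k.
CV = SD/mean = 130/113 = 1.15, hence k = 1/CV² = 0.756.
Then θ = mean/k = 113/0.756 = 150.

k ≈ 0.756, θ ≈ 150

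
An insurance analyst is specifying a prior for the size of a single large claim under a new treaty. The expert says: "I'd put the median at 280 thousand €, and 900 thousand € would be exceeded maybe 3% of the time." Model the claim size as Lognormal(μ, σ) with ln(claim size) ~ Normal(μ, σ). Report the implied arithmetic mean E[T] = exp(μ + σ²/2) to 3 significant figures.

If T ~ Lognormal(μ,σ) then ln T ~ Normal(μ,σ), so the p-quantile of ln T is μ + z_p·σ.
ln(280) = 5.635 and ln(900) = 6.802; z_{0.5} = 0, z_{0.97} = 1.881.
σ = (6.802 − 5.635)/(1.881 − (0)) = 0.621.
μ = 5.635 − (0)·0.621 = 5.635.
E[T] = exp(μ + σ²/2) = exp(5.635 + 0.1927) = 340 thousand €.

E[T] ≈ 340 thousand €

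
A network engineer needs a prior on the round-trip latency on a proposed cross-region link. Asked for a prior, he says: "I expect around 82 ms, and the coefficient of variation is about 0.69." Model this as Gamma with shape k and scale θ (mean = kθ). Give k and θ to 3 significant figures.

For Gamma(k, scale θ): mean = kθ, variance = kθ², so CV = 1/√k.
CV = 0.69, hence k = 1/CV² = 2.1.
Then θ = mean/k = 82/2.1 = 39.

k ≈ 2.1, θ ≈ 39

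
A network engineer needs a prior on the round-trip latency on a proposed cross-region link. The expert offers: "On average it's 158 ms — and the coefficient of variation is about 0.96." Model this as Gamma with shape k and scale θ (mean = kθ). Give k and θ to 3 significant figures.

k ≈ 1.09, θ ≈ 146

For Gamma(k, scale θ): mean = kθ, variance = kθ², so CV = 1/√k.
CV = 0.96, hence k = 1/CV² = 1.09.
Then θ = mean/k = 158/1.09 = 146.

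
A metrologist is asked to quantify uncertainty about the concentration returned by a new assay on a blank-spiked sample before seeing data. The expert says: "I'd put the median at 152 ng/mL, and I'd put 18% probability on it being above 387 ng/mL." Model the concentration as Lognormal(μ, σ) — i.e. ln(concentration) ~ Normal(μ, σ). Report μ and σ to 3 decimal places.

μ ≈ 5.024, σ ≈ 1.021

If T ~ Lognormal(μ,σ) then ln T ~ Normal(μ,σ), so the p-quantile of ln T is μ + z_p·σ.
ln(152) = 5.024 and ln(387) = 5.958; z_{0.5} = 0, z_{0.82} = 0.9154.
σ = (5.958 − 5.024)/(0.9154 − (0)) = 1.021.
μ = 5.024 − (0)·1.021 = 5.024.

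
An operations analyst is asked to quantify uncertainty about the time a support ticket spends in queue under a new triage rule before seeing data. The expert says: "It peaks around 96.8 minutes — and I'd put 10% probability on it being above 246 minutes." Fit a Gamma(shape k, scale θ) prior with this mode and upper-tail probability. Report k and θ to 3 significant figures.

Gamma(k,θ) with k>1 has mode (k−1)θ, so θ = 96.8/(k−1).
Need P(X < 246) = 0.9 with θ tied to k this way. Start at k = 2, θ = 96.8: P(X<246) ≈ 0.721.
Too low — raise k to concentrate. Iterating converges to k ≈ 3.21.
Then θ = 96.8/(3.21−1) ≈ 43.9.

k ≈ 3.21, θ ≈ 43.9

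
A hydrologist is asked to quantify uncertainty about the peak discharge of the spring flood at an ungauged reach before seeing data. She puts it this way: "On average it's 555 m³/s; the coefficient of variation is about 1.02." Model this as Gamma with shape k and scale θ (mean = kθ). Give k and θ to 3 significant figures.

k ≈ 0.961, θ ≈ 577

For Gamma(k, scale θ): mean = kθ, variance = kθ², so CV = 1/√k.
CV = 1.02, hence k = 1/CV² = 0.961.
Then θ = mean/k = 555/0.961 = 577.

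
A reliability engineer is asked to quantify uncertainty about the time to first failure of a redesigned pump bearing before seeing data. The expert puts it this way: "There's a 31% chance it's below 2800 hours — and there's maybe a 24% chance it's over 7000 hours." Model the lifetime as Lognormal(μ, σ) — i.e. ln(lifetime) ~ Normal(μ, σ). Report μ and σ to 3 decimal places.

μ ≈ 8.315, σ ≈ 0.762

If T ~ Lognormal(μ,σ) then ln T ~ Normal(μ,σ), so the p-quantile of ln T is μ + z_p·σ.
ln(2800) = 7.937 and ln(7000) = 8.854; z_{0.31} = -0.4959, z_{0.76} = 0.7063.
σ = (8.854 − 7.937)/(0.7063 − (-0.4959)) = 0.762.
μ = 7.937 − (-0.4959)·0.762 = 8.315.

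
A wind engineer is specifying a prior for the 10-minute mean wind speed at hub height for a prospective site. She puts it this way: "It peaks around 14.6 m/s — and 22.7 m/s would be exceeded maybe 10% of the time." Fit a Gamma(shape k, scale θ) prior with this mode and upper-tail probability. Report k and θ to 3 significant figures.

Gamma(k,θ) with k>1 has mode (k−1)θ, so θ = 14.6/(k−1).
Need P(X < 22.7) = 0.9 with θ tied to k this way. Start at k = 2, θ = 14.6: P(X<22.7) ≈ 0.460.
Too low — raise k to concentrate. Iterating converges to k ≈ 10.6.
Then θ = 14.6/(10.6−1) ≈ 1.52.

k ≈ 10.6, θ ≈ 1.52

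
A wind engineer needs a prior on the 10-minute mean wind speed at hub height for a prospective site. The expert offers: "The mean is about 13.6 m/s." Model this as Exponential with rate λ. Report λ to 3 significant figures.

Exponential mean = 1/λ, so λ = 1/13.6 = 0.0735.

λ ≈ 0.0735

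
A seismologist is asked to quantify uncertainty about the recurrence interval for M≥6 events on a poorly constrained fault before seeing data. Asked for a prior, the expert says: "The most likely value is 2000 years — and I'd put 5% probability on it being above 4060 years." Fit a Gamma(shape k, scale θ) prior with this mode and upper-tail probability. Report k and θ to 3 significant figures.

Gamma(k,θ) with k>1 has mode (k−1)θ, so θ = 2000/(k−1).
Need P(X < 4060) = 0.95 with θ tied to k this way. Start at k = 2, θ = 2000: P(X<4060) ≈ 0.602.
Too low — raise k to concentrate. Iterating converges to k ≈ 6.52.
Then θ = 2000/(6.52−1) ≈ 362.

k ≈ 6.52, θ ≈ 362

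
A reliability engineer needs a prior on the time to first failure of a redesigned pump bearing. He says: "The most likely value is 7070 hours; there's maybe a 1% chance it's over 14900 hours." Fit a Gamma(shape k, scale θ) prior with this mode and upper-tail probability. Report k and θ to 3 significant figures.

Gamma(k,θ) with k>1 has mode (k−1)θ, so θ = 7070/(k−1).
Need P(X < 14900) = 0.99 with θ tied to k this way. Start at k = 2, θ = 7070: P(X<14900) ≈ 0.622.
Too low — raise k to concentrate. Iterating converges to k ≈ 9.75.
Then θ = 7070/(9.75−1) ≈ 808.

k ≈ 9.75, θ ≈ 808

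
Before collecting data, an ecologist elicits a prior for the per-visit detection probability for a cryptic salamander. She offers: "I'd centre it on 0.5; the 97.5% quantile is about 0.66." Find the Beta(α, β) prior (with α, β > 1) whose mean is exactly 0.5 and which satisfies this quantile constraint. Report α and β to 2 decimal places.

α ≈ 18.03, β ≈ 18.03

With mean 0.5 fixed, write α = 0.5s, β = 0.5s where s = α+β.
Need P(θ < 0.66) = 0.975 under Beta(0.5s, 0.5s). Normal approximation: (q−m)/√(m(1−m)/s) ≈ z_{0.975} = 1.96, so s ≈ 0.5·0.5·(1.96)²/(0.66−0.5)² = 37.5.
At s = 37.5: P(θ<0.66) ≈ 0.977. Adjusting to match 0.975 gives s ≈ 36.05.
So α = 0.5·36.05 ≈ 18.03, β = 0.5·36.05 ≈ 18.03.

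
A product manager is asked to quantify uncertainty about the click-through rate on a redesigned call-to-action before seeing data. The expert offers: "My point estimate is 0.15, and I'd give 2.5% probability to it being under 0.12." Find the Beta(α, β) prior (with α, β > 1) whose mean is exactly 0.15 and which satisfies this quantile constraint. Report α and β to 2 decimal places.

α ≈ 74.51, β ≈ 422.24

With mean 0.15 fixed, write α = 0.15s, β = 0.85s where s = α+β.
Need P(θ < 0.12) = 0.025 under Beta(0.15s, 0.85s). Normal approximation: (q−m)/√(m(1−m)/s) ≈ z_{0.025} = -1.96, so s ≈ 0.15·0.85·(-1.96)²/(0.12−0.15)² = 544.2.
At s = 544.2: P(θ<0.12) ≈ 0.020. Adjusting to match 0.025 gives s ≈ 496.76.
So α = 0.15·496.76 ≈ 74.51, β = 0.85·496.76 ≈ 422.24.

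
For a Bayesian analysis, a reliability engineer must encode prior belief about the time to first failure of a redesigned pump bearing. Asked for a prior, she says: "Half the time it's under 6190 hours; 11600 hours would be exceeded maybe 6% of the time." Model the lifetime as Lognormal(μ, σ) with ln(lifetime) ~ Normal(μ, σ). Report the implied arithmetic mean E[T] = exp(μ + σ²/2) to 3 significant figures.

If T ~ Lognormal(μ,σ) then ln T ~ Normal(μ,σ), so the p-quantile of ln T is μ + z_p·σ.
ln(6190) = 8.731 and ln(11600) = 9.359; z_{0.5} = 0, z_{0.94} = 1.555.
σ = (9.359 − 8.731)/(1.555 − (0)) = 0.404.
μ = 8.731 − (0)·0.404 = 8.731.
E[T] = exp(μ + σ²/2) = exp(8.731 + 0.0816) = 6720 hours.

E[T] ≈ 6720 hours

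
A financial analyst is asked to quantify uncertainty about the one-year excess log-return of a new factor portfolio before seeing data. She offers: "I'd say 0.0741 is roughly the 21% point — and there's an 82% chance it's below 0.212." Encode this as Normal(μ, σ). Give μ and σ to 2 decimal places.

The p-quantile of Normal(μ,σ) is μ + z_p·σ, with z_{0.21} = -0.8064 and z_{0.82} = 0.9154.
Eliminate σ: μ = (z₂·x₁ − z₁·x₂)/(z₂ − z₁) = (0.9154·0.0741 − (-0.8064)·0.212)/1.722 = 0.14.
Then σ = (x₂ − x₁)/(z₂ − z₁) = (0.212 − 0.0741)/1.722 = 0.08.

μ = 0.14, σ = 0.08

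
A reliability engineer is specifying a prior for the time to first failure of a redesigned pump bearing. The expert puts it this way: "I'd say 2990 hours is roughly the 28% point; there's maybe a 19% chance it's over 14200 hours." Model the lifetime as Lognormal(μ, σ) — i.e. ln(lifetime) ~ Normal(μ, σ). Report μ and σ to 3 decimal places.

μ ≈ 8.625, σ ≈ 1.067

If T ~ Lognormal(μ,σ) then ln T ~ Normal(μ,σ), so the p-quantile of ln T is μ + z_p·σ.
ln(2990) = 8.003 and ln(14200) = 9.561; z_{0.28} = -0.5828, z_{0.81} = 0.8779.
σ = (9.561 − 8.003)/(0.8779 − (-0.5828)) = 1.067.
μ = 8.003 − (-0.5828)·1.067 = 8.625.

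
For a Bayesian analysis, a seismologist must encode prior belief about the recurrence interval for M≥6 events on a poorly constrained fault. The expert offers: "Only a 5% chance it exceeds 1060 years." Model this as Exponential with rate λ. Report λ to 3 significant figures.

λ ≈ 0.00283

P(T > 1060.0) = e^(−λ·1060.0) = 0.05, so λ = −ln(0.05)/1060.0 = 0.00283.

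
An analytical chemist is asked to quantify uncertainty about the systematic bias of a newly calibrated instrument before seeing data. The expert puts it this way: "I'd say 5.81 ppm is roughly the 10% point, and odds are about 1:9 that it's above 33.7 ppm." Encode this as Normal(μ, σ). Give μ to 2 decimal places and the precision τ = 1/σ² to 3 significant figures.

μ = 19.76, τ = 0.00845

For Normal(μ,σ), the p-quantile is μ + z_p·σ. Here z_{0.1} = -1.282, z_{0.9} = 1.282.
So 5.81 = μ − 1.282σ and 33.7 = μ + 1.282σ.
Subtracting: σ = (33.7 − 5.81)/(1.282 − (-1.282)) = 10.88.
Then μ = 5.81 − (-1.282)·10.88 = 19.76.
Precision τ = 1/σ² = 1/10.88² = 0.00845.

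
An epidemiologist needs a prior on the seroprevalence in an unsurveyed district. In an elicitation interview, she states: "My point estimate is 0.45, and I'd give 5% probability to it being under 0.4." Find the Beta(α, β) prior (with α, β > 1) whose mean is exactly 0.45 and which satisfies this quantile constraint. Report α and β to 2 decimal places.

α ≈ 119.11, β ≈ 145.58

With mean 0.45 fixed, write α = 0.45s, β = 0.55s where s = α+β.
Need P(θ < 0.4) = 0.05 under Beta(0.45s, 0.55s). Normal approximation: (q−m)/√(m(1−m)/s) ≈ z_{0.05} = -1.64, so s ≈ 0.45·0.55·(-1.64)²/(0.4−0.45)² = 267.8.
At s = 267.8: P(θ<0.4) ≈ 0.049. Adjusting to match 0.05 gives s ≈ 264.69.
So α = 0.45·264.69 ≈ 119.11, β = 0.55·264.69 ≈ 145.58.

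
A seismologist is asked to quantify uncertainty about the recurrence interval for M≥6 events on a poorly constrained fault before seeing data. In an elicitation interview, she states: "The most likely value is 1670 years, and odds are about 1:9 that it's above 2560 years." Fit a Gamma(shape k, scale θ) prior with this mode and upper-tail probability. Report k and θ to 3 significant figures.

k ≈ 11.2, θ ≈ 163

Gamma(k,θ) with k>1 has mode (k−1)θ, so θ = 1670/(k−1).
Need P(X < 2560) = 0.9 with θ tied to k this way. Start at k = 2, θ = 1670: P(X<2560) ≈ 0.453.
Too low — raise k to concentrate. Iterating converges to k ≈ 11.2.
Then θ = 1670/(11.2−1) ≈ 163.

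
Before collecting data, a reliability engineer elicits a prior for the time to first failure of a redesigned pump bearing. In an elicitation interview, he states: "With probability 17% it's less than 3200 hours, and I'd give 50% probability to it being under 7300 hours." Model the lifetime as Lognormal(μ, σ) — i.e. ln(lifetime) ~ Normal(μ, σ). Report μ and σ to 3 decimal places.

If T ~ Lognormal(μ,σ) then ln T ~ Normal(μ,σ), so the p-quantile of ln T is μ + z_p·σ.
ln(3200) = 8.071 and ln(7300) = 8.896; z_{0.17} = -0.9542, z_{0.5} = 0.
σ = (8.896 − 8.071)/(0 − (-0.9542)) = 0.864.
μ = 8.071 − (-0.9542)·0.864 = 8.896.

μ ≈ 8.896, σ ≈ 0.864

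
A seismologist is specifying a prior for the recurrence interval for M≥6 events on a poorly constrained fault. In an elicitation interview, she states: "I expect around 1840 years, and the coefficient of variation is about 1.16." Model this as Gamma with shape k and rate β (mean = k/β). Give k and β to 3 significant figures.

For Gamma(k, rate β): mean = k/β, variance = k/β², so CV = 1/√k.
CV = 1.16, hence k = 1/CV² = 0.743.
Then β = k/mean = 0.743/1840 = 0.000404.

k ≈ 0.743, β ≈ 0.000404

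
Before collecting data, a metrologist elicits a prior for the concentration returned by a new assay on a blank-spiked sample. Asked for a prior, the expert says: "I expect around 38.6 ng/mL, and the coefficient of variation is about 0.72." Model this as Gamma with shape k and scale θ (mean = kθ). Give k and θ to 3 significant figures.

k ≈ 1.93, θ ≈ 20

For Gamma(k, scale θ): mean = kθ, variance = kθ², so CV = 1/√k.
CV = 0.72, hence k = 1/CV² = 1.93.
Then θ = mean/k = 38.6/1.93 = 20.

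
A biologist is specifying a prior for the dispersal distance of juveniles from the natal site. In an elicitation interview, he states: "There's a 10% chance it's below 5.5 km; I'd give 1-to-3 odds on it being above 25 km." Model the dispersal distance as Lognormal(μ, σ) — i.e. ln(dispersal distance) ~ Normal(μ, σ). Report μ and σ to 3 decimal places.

μ ≈ 2.697, σ ≈ 0.774

If T ~ Lognormal(μ,σ) then ln T ~ Normal(μ,σ), so the p-quantile of ln T is μ + z_p·σ.
ln(5.5) = 1.705 and ln(25) = 3.219; z_{0.1} = -1.282, z_{0.75} = 0.6745.
σ = (3.219 − 1.705)/(0.6745 − (-1.282)) = 0.774.
μ = 1.705 − (-1.282)·0.774 = 2.697.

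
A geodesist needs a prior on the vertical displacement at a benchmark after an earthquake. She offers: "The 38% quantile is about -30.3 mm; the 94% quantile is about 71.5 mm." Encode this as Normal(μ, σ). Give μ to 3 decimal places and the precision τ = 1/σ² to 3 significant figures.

For Normal(μ,σ), the p-quantile is μ + z_p·σ. Here z_{0.38} = -0.3055, z_{0.94} = 1.555.
So -30.3 = μ − 0.3055σ and 71.5 = μ + 1.555σ.
Subtracting: σ = (71.5 − -30.3)/(1.555 − (-0.3055)) = 54.724.
Then μ = -30.3 − (-0.3055)·54.724 = -13.583.
Precision τ = 1/σ² = 1/54.72² = 0.000334.

μ = -13.583, τ = 0.000334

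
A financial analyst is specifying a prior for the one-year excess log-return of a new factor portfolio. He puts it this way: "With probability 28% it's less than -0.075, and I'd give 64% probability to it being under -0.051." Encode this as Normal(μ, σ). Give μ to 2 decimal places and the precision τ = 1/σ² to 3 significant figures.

For Normal(μ,σ), the p-quantile is μ + z_p·σ. Here z_{0.28} = -0.5828, z_{0.64} = 0.3585.
So -0.075 = μ − 0.5828σ and -0.051 = μ + 0.3585σ.
Subtracting: σ = (-0.051 − -0.075)/(0.3585 − (-0.5828)) = 0.03.
Then μ = -0.075 − (-0.5828)·0.03 = -0.06.
Precision τ = 1/σ² = 1/0.0255² = 1540.

μ = -0.06, τ = 1540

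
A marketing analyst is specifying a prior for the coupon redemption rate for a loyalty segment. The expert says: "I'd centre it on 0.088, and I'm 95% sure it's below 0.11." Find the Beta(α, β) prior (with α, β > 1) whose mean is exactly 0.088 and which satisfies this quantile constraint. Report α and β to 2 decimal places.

α ≈ 42.91, β ≈ 444.74

With mean 0.088 fixed, write α = 0.088s, β = 0.912s where s = α+β.
Need P(θ < 0.11) = 0.95 under Beta(0.088s, 0.912s). Normal approximation: (q−m)/√(m(1−m)/s) ≈ z_{0.95} = 1.64, so s ≈ 0.088·0.912·(1.64)²/(0.11−0.088)² = 448.6.
At s = 448.6: P(θ<0.11) ≈ 0.943. Adjusting to match 0.95 gives s ≈ 487.66.
So α = 0.088·487.66 ≈ 42.91, β = 0.912·487.66 ≈ 444.74.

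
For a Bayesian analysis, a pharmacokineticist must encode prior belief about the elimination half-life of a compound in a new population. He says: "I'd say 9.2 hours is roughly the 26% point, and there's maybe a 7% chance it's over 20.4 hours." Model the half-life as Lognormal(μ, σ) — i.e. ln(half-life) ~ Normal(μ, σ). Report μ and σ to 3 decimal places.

μ ≈ 2.461, σ ≈ 0.376

If T ~ Lognormal(μ,σ) then ln T ~ Normal(μ,σ), so the p-quantile of ln T is μ + z_p·σ.
ln(9.2) = 2.219 and ln(20.4) = 3.016; z_{0.26} = -0.6433, z_{0.93} = 1.476.
σ = (3.016 − 2.219)/(1.476 − (-0.6433)) = 0.376.
μ = 2.219 − (-0.6433)·0.376 = 2.461.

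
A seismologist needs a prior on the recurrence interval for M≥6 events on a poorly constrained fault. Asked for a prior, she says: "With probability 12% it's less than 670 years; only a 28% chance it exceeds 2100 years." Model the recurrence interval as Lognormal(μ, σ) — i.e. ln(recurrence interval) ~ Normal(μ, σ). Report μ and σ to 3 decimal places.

μ ≈ 7.271, σ ≈ 0.650

If T ~ Lognormal(μ,σ) then ln T ~ Normal(μ,σ), so the p-quantile of ln T is μ + z_p·σ.
ln(670) = 6.507 and ln(2100) = 7.65; z_{0.12} = -1.175, z_{0.72} = 0.5828.
σ = (7.65 − 6.507)/(0.5828 − (-1.175)) = 0.650.
μ = 6.507 − (-1.175)·0.650 = 7.271.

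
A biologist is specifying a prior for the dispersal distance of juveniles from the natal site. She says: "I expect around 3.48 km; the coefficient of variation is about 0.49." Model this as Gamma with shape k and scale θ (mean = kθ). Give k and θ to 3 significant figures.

k ≈ 4.16, θ ≈ 0.836

For Gamma(k, scale θ): mean = kθ, variance = kθ², so CV = 1/√k.
CV = 0.49, hence k = 1/CV² = 4.16.
Then θ = mean/k = 3.48/4.16 = 0.836.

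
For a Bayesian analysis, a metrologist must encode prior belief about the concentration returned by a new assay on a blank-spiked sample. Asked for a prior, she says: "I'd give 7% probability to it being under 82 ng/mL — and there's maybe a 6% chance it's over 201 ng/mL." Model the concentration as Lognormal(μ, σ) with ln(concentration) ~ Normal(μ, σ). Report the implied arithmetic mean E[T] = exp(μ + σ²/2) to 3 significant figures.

If T ~ Lognormal(μ,σ) then ln T ~ Normal(μ,σ), so the p-quantile of ln T is μ + z_p·σ.
ln(82) = 4.407 and ln(201) = 5.303; z_{0.07} = -1.476, z_{0.94} = 1.555.
σ = (5.303 − 4.407)/(1.555 − (-1.476)) = 0.296.
μ = 4.407 − (-1.476)·0.296 = 4.843.
E[T] = exp(μ + σ²/2) = exp(4.843 + 0.0438) = 133 ng/mL.

E[T] ≈ 133 ng/mL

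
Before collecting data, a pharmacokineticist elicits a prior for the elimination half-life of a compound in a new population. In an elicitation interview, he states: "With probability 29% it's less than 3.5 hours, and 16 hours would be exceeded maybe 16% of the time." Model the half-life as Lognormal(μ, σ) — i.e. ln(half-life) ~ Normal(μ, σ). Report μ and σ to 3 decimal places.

μ ≈ 1.796, σ ≈ 0.982

If T ~ Lognormal(μ,σ) then ln T ~ Normal(μ,σ), so the p-quantile of ln T is μ + z_p·σ.
ln(3.5) = 1.253 and ln(16) = 2.773; z_{0.29} = -0.5534, z_{0.84} = 0.9945.
σ = (2.773 − 1.253)/(0.9945 − (-0.5534)) = 0.982.
μ = 1.253 − (-0.5534)·0.982 = 1.796.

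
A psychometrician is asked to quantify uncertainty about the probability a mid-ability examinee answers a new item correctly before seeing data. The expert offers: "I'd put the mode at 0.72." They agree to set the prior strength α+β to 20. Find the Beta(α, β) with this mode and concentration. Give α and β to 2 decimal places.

For α,β > 1 the Beta mode is (α−1)/(α+β−2). With α+β = 20, the mode is (α−1)/18.
Set (α−1)/18 = 0.72 → α = 1 + 0.72·18 = 13.96.
β = 20 − α = 6.04.

α = 13.96, β = 6.04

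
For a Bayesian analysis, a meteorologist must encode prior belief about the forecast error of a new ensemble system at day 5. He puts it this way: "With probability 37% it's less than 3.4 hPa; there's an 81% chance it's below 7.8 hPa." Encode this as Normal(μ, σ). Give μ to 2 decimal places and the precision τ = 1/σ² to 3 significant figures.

μ = 4.61, τ = 0.0756

For Normal(μ,σ), the p-quantile is μ + z_p·σ. Here z_{0.37} = -0.3319, z_{0.81} = 0.8779.
So 3.4 = μ − 0.3319σ and 7.8 = μ + 0.8779σ.
Subtracting: σ = (7.8 − 3.4)/(0.8779 − (-0.3319)) = 3.64.
Then μ = 3.4 − (-0.3319)·3.64 = 4.61.
Precision τ = 1/σ² = 1/3.637² = 0.0756.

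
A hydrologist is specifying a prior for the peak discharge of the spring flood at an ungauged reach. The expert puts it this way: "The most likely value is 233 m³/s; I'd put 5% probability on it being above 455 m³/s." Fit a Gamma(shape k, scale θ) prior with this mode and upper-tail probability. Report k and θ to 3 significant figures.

k ≈ 7.2, θ ≈ 37.6

Gamma(k,θ) with k>1 has mode (k−1)θ, so θ = 233/(k−1).
Need P(X < 455) = 0.95 with θ tied to k this way. Start at k = 2, θ = 233: P(X<455) ≈ 0.581.
Too low — raise k to concentrate. Iterating converges to k ≈ 7.2.
Then θ = 233/(7.2−1) ≈ 37.6.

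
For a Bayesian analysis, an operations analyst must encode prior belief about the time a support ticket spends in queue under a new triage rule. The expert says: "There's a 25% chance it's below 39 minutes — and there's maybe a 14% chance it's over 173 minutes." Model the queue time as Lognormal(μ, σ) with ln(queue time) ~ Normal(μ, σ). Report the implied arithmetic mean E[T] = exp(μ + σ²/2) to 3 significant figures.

If T ~ Lognormal(μ,σ) then ln T ~ Normal(μ,σ), so the p-quantile of ln T is μ + z_p·σ.
ln(39) = 3.664 and ln(173) = 5.153; z_{0.25} = -0.6745, z_{0.86} = 1.08.
σ = (5.153 − 3.664)/(1.08 − (-0.6745)) = 0.849.
μ = 3.664 − (-0.6745)·0.849 = 4.236.
E[T] = exp(μ + σ²/2) = exp(4.236 + 0.3604) = 99.1 minutes.

E[T] ≈ 99.1 minutes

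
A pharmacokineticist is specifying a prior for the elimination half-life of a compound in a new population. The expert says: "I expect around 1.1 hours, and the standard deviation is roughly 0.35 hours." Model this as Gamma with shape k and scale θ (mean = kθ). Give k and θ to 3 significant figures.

For Gamma(k, scale θ): mean = kθ, variance = kθ², so CV = 1/√k.
CV = SD/mean = 0.35/1.1 = 0.3182, hence k = 1/CV² = 9.88.
Then θ = mean/k = 1.1/9.88 = 0.111.

k ≈ 9.88, θ ≈ 0.111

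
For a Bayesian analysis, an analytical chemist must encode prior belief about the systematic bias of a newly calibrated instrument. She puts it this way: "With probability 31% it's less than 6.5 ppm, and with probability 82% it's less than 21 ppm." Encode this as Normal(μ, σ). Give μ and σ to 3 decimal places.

For Normal(μ,σ), the p-quantile is μ + z_p·σ. Here z_{0.31} = -0.4959, z_{0.82} = 0.9154.
So 6.5 = μ − 0.4959σ and 21 = μ + 0.9154σ.
Subtracting: σ = (21 − 6.5)/(0.9154 − (-0.4959)) = 10.275.
Then μ = 6.5 − (-0.4959)·10.275 = 11.595.

μ = 11.595, σ = 10.275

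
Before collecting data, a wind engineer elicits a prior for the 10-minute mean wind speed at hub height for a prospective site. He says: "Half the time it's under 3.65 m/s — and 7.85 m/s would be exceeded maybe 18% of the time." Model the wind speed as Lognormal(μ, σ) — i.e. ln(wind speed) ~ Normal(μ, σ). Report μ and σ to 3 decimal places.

μ ≈ 1.295, σ ≈ 0.837

If T ~ Lognormal(μ,σ) then ln T ~ Normal(μ,σ), so the p-quantile of ln T is μ + z_p·σ.
ln(3.65) = 1.295 and ln(7.85) = 2.061; z_{0.5} = 0, z_{0.82} = 0.9154.
σ = (2.061 − 1.295)/(0.9154 − (0)) = 0.837.
μ = 1.295 − (0)·0.837 = 1.295.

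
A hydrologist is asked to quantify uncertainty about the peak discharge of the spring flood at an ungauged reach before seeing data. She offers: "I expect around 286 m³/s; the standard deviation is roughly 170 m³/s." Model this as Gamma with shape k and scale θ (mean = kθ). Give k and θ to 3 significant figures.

For Gamma(k, scale θ): mean = kθ, variance = kθ², so CV = 1/√k.
CV = SD/mean = 170/286 = 0.5944, hence k = 1/CV² = 2.83.
Then θ = mean/k = 286/2.83 = 101.

k ≈ 2.83, θ ≈ 101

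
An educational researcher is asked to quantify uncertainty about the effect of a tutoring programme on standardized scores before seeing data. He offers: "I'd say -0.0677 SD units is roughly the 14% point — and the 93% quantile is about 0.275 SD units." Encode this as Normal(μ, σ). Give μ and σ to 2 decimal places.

For Normal(μ,σ), the p-quantile is μ + z_p·σ. Here z_{0.14} = -1.08, z_{0.93} = 1.476.
So -0.0677 = μ − 1.08σ and 0.275 = μ + 1.476σ.
Subtracting: σ = (0.275 − -0.0677)/(1.476 − (-1.08)) = 0.13.
Then μ = -0.0677 − (-1.08)·0.13 = 0.08.

μ = 0.08, σ = 0.13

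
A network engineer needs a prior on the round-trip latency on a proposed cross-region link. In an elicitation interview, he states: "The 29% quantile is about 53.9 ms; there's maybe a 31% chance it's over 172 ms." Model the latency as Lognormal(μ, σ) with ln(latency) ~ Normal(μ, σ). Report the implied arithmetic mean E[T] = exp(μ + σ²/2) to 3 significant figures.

E[T] ≈ 183 ms

If T ~ Lognormal(μ,σ) then ln T ~ Normal(μ,σ), so the p-quantile of ln T is μ + z_p·σ.
ln(53.9) = 3.987 and ln(172) = 5.147; z_{0.29} = -0.5534, z_{0.69} = 0.4959.
σ = (5.147 − 3.987)/(0.4959 − (-0.5534)) = 1.106.
μ = 3.987 − (-0.5534)·1.106 = 4.599.
E[T] = exp(μ + σ²/2) = exp(4.599 + 0.6115) = 183 ms.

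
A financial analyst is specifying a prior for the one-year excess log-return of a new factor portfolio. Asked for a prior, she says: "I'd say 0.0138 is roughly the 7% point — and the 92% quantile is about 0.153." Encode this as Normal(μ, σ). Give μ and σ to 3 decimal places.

For Normal(μ,σ), the p-quantile is μ + z_p·σ. Here z_{0.07} = -1.476, z_{0.92} = 1.405.
So 0.0138 = μ − 1.476σ and 0.153 = μ + 1.405σ.
Subtracting: σ = (0.153 − 0.0138)/(1.405 − (-1.476)) = 0.048.
Then μ = 0.0138 − (-1.476)·0.048 = 0.085.

μ = 0.085, σ = 0.048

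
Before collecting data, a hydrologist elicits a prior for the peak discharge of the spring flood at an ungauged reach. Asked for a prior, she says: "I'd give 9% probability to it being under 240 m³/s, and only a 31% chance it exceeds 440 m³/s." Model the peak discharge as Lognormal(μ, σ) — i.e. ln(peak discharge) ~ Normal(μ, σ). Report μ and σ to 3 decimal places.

If T ~ Lognormal(μ,σ) then ln T ~ Normal(μ,σ), so the p-quantile of ln T is μ + z_p·σ.
ln(240) = 5.481 and ln(440) = 6.087; z_{0.09} = -1.341, z_{0.69} = 0.4959.
σ = (6.087 − 5.481)/(0.4959 − (-1.341)) = 0.330.
μ = 5.481 − (-1.341)·0.330 = 5.923.

μ ≈ 5.923, σ ≈ 0.330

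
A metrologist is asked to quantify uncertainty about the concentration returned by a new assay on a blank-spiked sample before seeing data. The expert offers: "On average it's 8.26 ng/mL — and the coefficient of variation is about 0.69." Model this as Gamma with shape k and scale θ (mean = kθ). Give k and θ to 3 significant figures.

k ≈ 2.1, θ ≈ 3.93

For Gamma(k, scale θ): mean = kθ, variance = kθ², so CV = 1/√k.
CV = 0.69, hence k = 1/CV² = 2.1.
Then θ = mean/k = 8.26/2.1 = 3.93.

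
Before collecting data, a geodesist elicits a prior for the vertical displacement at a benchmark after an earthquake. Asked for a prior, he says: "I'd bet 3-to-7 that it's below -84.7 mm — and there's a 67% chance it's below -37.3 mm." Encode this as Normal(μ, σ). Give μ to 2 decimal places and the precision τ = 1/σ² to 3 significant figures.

The p-quantile of Normal(μ,σ) is μ + z_p·σ, with z_{0.3} = -0.5244 and z_{0.67} = 0.4399.
Eliminate σ: μ = (z₂·x₁ − z₁·x₂)/(z₂ − z₁) = (0.4399·-84.7 − (-0.5244)·-37.3)/0.9643 = -58.92.
Then σ = (x₂ − x₁)/(z₂ − z₁) = (-37.3 − -84.7)/0.9643 = 49.15.
Precision τ = 1/σ² = 1/49.15² = 0.000414.

μ = -58.92, τ = 0.000414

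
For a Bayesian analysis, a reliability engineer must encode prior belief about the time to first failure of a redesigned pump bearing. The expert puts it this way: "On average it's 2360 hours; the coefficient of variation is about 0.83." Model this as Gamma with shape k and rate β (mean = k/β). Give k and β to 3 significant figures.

k ≈ 1.45, β ≈ 0.000615

For Gamma(k, rate β): mean = k/β, variance = k/β², so CV = 1/√k.
CV = 0.83, hence k = 1/CV² = 1.45.
Then β = k/mean = 1.45/2360 = 0.000615.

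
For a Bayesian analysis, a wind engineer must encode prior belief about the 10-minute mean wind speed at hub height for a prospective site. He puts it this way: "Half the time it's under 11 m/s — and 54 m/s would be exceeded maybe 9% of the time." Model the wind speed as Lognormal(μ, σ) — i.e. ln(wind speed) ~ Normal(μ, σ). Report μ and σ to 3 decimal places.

μ ≈ 2.398, σ ≈ 1.187

If T ~ Lognormal(μ,σ) then ln T ~ Normal(μ,σ), so the p-quantile of ln T is μ + z_p·σ.
ln(11) = 2.398 and ln(54) = 3.989; z_{0.5} = 0, z_{0.91} = 1.341.
σ = (3.989 − 2.398)/(1.341 − (0)) = 1.187.
μ = 2.398 − (0)·1.187 = 2.398.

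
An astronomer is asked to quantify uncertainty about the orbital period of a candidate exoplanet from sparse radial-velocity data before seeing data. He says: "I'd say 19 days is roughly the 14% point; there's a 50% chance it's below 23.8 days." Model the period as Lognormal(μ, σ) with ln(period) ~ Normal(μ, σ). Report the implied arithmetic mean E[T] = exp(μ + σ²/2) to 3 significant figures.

E[T] ≈ 24.3 days

If T ~ Lognormal(μ,σ) then ln T ~ Normal(μ,σ), so the p-quantile of ln T is μ + z_p·σ.
ln(19) = 2.944 and ln(23.8) = 3.17; z_{0.14} = -1.08, z_{0.5} = 0.
σ = (3.17 − 2.944)/(0 − (-1.08)) = 0.209.
μ = 2.944 − (-1.08)·0.209 = 3.170.
E[T] = exp(μ + σ²/2) = exp(3.170 + 0.0217) = 24.3 days.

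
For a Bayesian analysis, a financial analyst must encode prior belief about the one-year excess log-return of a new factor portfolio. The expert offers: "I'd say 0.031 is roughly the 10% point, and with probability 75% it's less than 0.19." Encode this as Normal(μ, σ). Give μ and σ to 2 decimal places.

μ = 0.14, σ = 0.08

For Normal(μ,σ), the p-quantile is μ + z_p·σ. Here z_{0.1} = -1.282, z_{0.75} = 0.6745.
So 0.031 = μ − 1.282σ and 0.19 = μ + 0.6745σ.
Subtracting: σ = (0.19 − 0.031)/(0.6745 − (-1.282)) = 0.08.
Then μ = 0.031 − (-1.282)·0.08 = 0.14.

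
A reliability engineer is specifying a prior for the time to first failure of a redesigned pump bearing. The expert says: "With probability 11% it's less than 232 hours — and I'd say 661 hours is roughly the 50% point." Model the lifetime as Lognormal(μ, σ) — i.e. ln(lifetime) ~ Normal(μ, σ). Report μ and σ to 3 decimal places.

μ ≈ 6.494, σ ≈ 0.854

If T ~ Lognormal(μ,σ) then ln T ~ Normal(μ,σ), so the p-quantile of ln T is μ + z_p·σ.
ln(232) = 5.447 and ln(661) = 6.494; z_{0.11} = -1.227, z_{0.5} = 0.
σ = (6.494 − 5.447)/(0 − (-1.227)) = 0.854.
μ = 5.447 − (-1.227)·0.854 = 6.494.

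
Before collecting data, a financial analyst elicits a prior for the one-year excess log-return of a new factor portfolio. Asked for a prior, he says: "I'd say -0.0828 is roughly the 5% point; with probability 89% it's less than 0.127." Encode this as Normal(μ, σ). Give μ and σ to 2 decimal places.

The p-quantile of Normal(μ,σ) is μ + z_p·σ, with z_{0.05} = -1.645 and z_{0.89} = 1.227.
Eliminate σ: μ = (z₂·x₁ − z₁·x₂)/(z₂ − z₁) = (1.227·-0.0828 − (-1.645)·0.127)/2.871 = 0.04.
Then σ = (x₂ − x₁)/(z₂ − z₁) = (0.127 − -0.0828)/2.871 = 0.07.

μ = 0.04, σ = 0.07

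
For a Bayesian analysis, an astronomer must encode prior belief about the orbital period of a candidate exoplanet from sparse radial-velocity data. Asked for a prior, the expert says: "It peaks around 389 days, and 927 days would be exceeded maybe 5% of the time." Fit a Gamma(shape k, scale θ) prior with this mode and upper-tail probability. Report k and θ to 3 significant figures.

k ≈ 4.62, θ ≈ 107

Gamma(k,θ) with k>1 has mode (k−1)θ, so θ = 389/(k−1).
Need P(X < 927) = 0.95 with θ tied to k this way. Start at k = 2, θ = 389: P(X<927) ≈ 0.688.
Too low — raise k to concentrate. Iterating converges to k ≈ 4.62.
Then θ = 389/(4.62−1) ≈ 107.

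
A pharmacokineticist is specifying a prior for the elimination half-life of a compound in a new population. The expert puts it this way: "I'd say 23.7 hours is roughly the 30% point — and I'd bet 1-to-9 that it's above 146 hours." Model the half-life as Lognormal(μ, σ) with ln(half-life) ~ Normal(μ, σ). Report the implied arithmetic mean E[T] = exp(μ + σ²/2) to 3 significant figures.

If T ~ Lognormal(μ,σ) then ln T ~ Normal(μ,σ), so the p-quantile of ln T is μ + z_p·σ.
ln(23.7) = 3.165 and ln(146) = 4.984; z_{0.3} = -0.5244, z_{0.9} = 1.282.
σ = (4.984 − 3.165)/(1.282 − (-0.5244)) = 1.007.
μ = 3.165 − (-0.5244)·1.007 = 3.693.
E[T] = exp(μ + σ²/2) = exp(3.693 + 0.5068) = 66.7 hours.

E[T] ≈ 66.7 hours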